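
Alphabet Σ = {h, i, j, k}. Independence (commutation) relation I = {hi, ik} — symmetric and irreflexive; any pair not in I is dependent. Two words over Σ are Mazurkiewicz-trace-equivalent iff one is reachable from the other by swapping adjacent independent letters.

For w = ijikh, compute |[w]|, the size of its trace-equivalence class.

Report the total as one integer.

3

drop 0:i onto floor
drop 1:j onto {0:i}
drop 2:i onto {1:j}
drop 3:k onto {1:j}
drop 4:h onto {3:k}
ground layer = {0:i}
drop-orders for the pieces not yet dropped (sum over which currently-grounded one goes next):
  1 to go: {2} 1  {4} 1
  2 to go: {2,4} 2  {3,4} 1
  3 to go: {2,3,4} 3
  if 0:i drops first: 3 orders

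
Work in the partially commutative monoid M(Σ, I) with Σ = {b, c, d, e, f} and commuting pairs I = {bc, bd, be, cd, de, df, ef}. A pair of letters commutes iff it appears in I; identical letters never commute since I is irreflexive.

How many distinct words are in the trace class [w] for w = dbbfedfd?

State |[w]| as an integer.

piece 0:d — minimal
piece 1:b — minimal
piece 2:b rests on {1:b}
piece 3:f rests on {2:b}
piece 4:e — minimal
piece 5:d rests on {0:d}
piece 6:f rests on {3:f}
piece 7:d rests on {5:d}
minimal pieces: {0:d, 1:b, 4:e}
ways to finish when only these pieces remain (= sum over removing one remaining piece with nothing left below it):
  1 left: {4}→1  {6}→1  {7}→1
  2 left: {3,6}→1  {4,6}→2  {4,7}→2  {5,7}→1  {6,7}→2
  3 left: {0,5,7}→1  {2,3,6}→1  {3,4,6}→3  {3,6,7}→3  {4,5,7}→3  {4,6,7}→6  {5,6,7}→3
  4 left: {0,4,5,7}→4  {0,5,6,7}→4  {1,2,3,6}→1  {2,3,4,6}→4  {2,3,6,7}→4  {3,4,6,7}→12  {3,5,6,7}→6  {4,5,6,7}→12
  5 left: {0,3,5,6,7}→10  {0,4,5,6,7}→20  {1,2,3,4,6}→5  {1,2,3,6,7}→5  {2,3,4,6,7}→20  {2,3,5,6,7}→10  {3,4,5,6,7}→30
  6 left: {0,2,3,5,6,7}→20  {0,3,4,5,6,7}→60  {1,2,3,4,6,7}→30  {1,2,3,5,6,7}→15  {2,3,4,5,6,7}→60
  placing 0:d first → 105 extensions
  placing 1:b first → 140 extensions
  placing 4:e first → 35 extensions
total linear extensions = 280

280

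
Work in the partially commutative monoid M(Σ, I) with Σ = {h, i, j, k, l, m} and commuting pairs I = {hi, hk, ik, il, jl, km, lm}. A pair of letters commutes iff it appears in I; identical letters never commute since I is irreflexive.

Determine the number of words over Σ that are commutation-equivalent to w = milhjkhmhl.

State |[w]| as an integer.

20

0(m) covers ∅
1(i) covers 0:m
2(l) covers ∅
3(h) covers 0:m, 2:l
4(j) covers 1:i, 3:h
5(k) covers 4:j
6(h) covers 4:j
7(m) covers 6:h
8(h) covers 7:m
9(l) covers 5:k, 8:h
floor of heap: 0:m, 2:l
completions by unplaced set U, small U first (add the entries for U minus each lowest piece of U):
  |U|=1: {9}:1
  |U|=2: {5,9}:1  {8,9}:1
  |U|=3: {5,8,9}:2  {7,8,9}:1
  |U|=4: {5,7,8,9}:3  {6,7,8,9}:1
  |U|=5: {5,6,7,8,9}:4
  |U|=6: {4,5,6,7,8,9}:4
  |U|=7: {1,4,5,6,7,8,9}:4  {3,4,5,6,7,8,9}:4
  |U|=8: {1,3,4,5,6,7,8,9}:8  {2,3,4,5,6,7,8,9}:4
  start at 0(m): 12
  start at 2(l): 8
sum over floor = 20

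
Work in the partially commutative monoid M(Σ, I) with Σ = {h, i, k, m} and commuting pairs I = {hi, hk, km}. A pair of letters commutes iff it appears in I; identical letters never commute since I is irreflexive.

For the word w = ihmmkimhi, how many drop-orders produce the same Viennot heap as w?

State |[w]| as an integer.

14

drop 0:i onto floor
drop 1:h onto floor
drop 2:m onto {0:i, 1:h}
drop 3:m onto {2:m}
drop 4:k onto {0:i}
drop 5:i onto {3:m, 4:k}
drop 6:m onto {5:i}
drop 7:h onto {6:m}
drop 8:i onto {6:m}
ground layer = {0:i, 1:h}
drop-orders for the pieces not yet dropped (sum over which currently-grounded one goes next):
  1 to go: {7} 1  {8} 1
  2 to go: {7,8} 2
  3 to go: {6,7,8} 2
  4 to go: {5,6,7,8} 2
  5 to go: {3,5,6,7,8} 2  {4,5,6,7,8} 2
  6 to go: {2,3,5,6,7,8} 2  {3,4,5,6,7,8} 4
  7 to go: {1,2,3,5,6,7,8} 2  {2,3,4,5,6,7,8} 6
  if 0:i drops first: 8 orders
  if 1:h drops first: 6 orders
heap linearizations: 14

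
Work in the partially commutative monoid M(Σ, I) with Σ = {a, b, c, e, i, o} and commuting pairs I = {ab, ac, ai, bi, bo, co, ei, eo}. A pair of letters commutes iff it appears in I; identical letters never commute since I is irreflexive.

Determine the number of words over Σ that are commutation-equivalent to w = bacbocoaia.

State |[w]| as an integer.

231

piece 0:b — minimal
piece 1:a — minimal
piece 2:c rests on {0:b}
piece 3:b rests on {2:c}
piece 4:o rests on {1:a}
piece 5:c rests on {3:b}
piece 6:o rests on {4:o}
piece 7:a rests on {6:o}
piece 8:i rests on {5:c, 6:o}
piece 9:a rests on {7:a}
minimal pieces: {0:b, 1:a}
ways to finish when only these pieces remain (= sum over removing one remaining piece with nothing left below it):
  1 left: {8}→1  {9}→1
  2 left: {5,8}→1  {7,9}→1  {8,9}→2
  3 left: {3,5,8}→1  {5,8,9}→3  {7,8,9}→3
  4 left: {2,3,5,8}→1  {3,5,8,9}→4  {5,7,8,9}→6  {6,7,8,9}→3
  5 left: {0,2,3,5,8}→1  {2,3,5,8,9}→5  {3,5,7,8,9}→10  {4,6,7,8,9}→3  {5,6,7,8,9}→9
  6 left: {0,2,3,5,8,9}→6  {1,4,6,7,8,9}→3  {2,3,5,7,8,9}→15  {3,5,6,7,8,9}→19  {4,5,6,7,8,9}→12
  7 left: {0,2,3,5,7,8,9}→21  {1,4,5,6,7,8,9}→15  {2,3,5,6,7,8,9}→34  {3,4,5,6,7,8,9}→31
  8 left: {0,2,3,5,6,7,8,9}→55  {1,3,4,5,6,7,8,9}→46  {2,3,4,5,6,7,8,9}→65
  placing 0:b first → 111 extensions
  placing 1:a first → 120 extensions
total linear extensions = 231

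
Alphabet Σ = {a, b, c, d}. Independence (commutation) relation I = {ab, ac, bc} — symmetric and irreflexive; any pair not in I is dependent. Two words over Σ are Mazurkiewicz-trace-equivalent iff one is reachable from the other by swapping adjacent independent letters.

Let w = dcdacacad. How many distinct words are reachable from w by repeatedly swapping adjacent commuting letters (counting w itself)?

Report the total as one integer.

piece 0:d — minimal
piece 1:c rests on {0:d}
piece 2:d rests on {1:c}
piece 3:a rests on {2:d}
piece 4:c rests on {2:d}
piece 5:a rests on {3:a}
piece 6:c rests on {4:c}
piece 7:a rests on {5:a}
piece 8:d rests on {6:c, 7:a}
minimal pieces: {0:d}
ways to finish when only these pieces remain (= sum over removing one remaining piece with nothing left below it):
  1 left: {8}→1
  2 left: {6,8}→1  {7,8}→1
  3 left: {4,6,8}→1  {5,7,8}→1  {6,7,8}→2
  4 left: {3,5,7,8}→1  {4,6,7,8}→3  {5,6,7,8}→3
  5 left: {3,5,6,7,8}→4  {4,5,6,7,8}→6
  6 left: {3,4,5,6,7,8}→10
  7 left: {2,3,4,5,6,7,8}→10
  placing 0:d first → 10 extensions

10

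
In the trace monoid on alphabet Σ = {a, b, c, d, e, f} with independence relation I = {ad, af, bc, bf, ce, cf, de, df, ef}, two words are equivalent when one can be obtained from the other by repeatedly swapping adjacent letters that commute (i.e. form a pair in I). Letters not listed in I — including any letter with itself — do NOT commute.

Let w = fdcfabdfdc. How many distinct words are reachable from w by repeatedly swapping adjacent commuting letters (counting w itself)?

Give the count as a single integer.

piece 0:f — minimal
piece 1:d — minimal
piece 2:c rests on {1:d}
piece 3:f rests on {0:f}
piece 4:a rests on {2:c}
piece 5:b rests on {4:a}
piece 6:d rests on {5:b}
piece 7:f rests on {3:f}
piece 8:d rests on {6:d}
piece 9:c rests on {8:d}
minimal pieces: {0:f, 1:d}
ways to finish when only these pieces remain (= sum over removing one remaining piece with nothing left below it):
  1 left: {7}→1  {9}→1
  2 left: {3,7}→1  {7,9}→2  {8,9}→1
  3 left: {0,3,7}→1  {3,7,9}→3  {6,8,9}→1  {7,8,9}→3
  4 left: {0,3,7,9}→4  {3,7,8,9}→6  {5,6,8,9}→1  {6,7,8,9}→4
  5 left: {0,3,7,8,9}→10  {3,6,7,8,9}→10  {4,5,6,8,9}→1  {5,6,7,8,9}→5
  6 left: {0,3,6,7,8,9}→20  {2,4,5,6,8,9}→1  {3,5,6,7,8,9}→15  {4,5,6,7,8,9}→6
  7 left: {0,3,5,6,7,8,9}→35  {1,2,4,5,6,8,9}→1  {2,4,5,6,7,8,9}→7  {3,4,5,6,7,8,9}→21
  8 left: {0,3,4,5,6,7,8,9}→56  {1,2,4,5,6,7,8,9}→8  {2,3,4,5,6,7,8,9}→28
  placing 0:f first → 36 extensions
  placing 1:d first → 84 extensions
total linear extensions = 120

120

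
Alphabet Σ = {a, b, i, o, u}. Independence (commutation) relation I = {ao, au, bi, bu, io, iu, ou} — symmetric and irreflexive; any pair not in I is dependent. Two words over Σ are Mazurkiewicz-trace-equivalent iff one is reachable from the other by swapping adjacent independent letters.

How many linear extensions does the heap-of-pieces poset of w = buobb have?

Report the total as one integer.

5

#0=b has no predecessor
#1=u has no predecessor
#2=o depends on [0:b]
#3=b depends on [2:o]
#4=b depends on [3:b]
sources: [0:b, 1:u]
N(rest) = Σ N(rest − s) over sources s of rest; N(one piece) = 1:
  size 1 → [1]=1  [4]=1
  size 2 → [1,4]=2  [3,4]=1
  size 3 → [1,3,4]=3  [2,3,4]=1
  first=0(b) contributes 4
  first=1(u) contributes 1
|[w]| = 5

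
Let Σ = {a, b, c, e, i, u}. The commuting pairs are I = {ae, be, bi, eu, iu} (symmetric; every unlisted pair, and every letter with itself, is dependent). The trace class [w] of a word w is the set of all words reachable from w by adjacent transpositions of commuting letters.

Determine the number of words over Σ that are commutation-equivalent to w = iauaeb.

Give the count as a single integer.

5

drop 0:i onto floor
drop 1:a onto {0:i}
drop 2:u onto {1:a}
drop 3:a onto {2:u}
drop 4:e onto {0:i}
drop 5:b onto {3:a}
ground layer = {0:i}
drop-orders for the pieces not yet dropped (sum over which currently-grounded one goes next):
  1 to go: {4} 1  {5} 1
  2 to go: {3,5} 1  {4,5} 2
  3 to go: {2,3,5} 1  {3,4,5} 3
  4 to go: {1,2,3,5} 1  {2,3,4,5} 4
  if 0:i drops first: 5 orders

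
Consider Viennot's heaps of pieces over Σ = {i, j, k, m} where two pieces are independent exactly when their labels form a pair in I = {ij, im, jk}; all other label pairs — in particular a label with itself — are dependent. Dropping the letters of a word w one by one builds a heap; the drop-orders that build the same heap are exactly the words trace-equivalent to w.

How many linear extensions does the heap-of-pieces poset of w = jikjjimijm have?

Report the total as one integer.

155

0(j) covers ∅
1(i) covers ∅
2(k) covers 1:i
3(j) covers 0:j
4(j) covers 3:j
5(i) covers 2:k
6(m) covers 2:k, 4:j
7(i) covers 5:i
8(j) covers 6:m
9(m) covers 8:j
floor of heap: 0:j, 1:i
completions by unplaced set U, small U first (add the entries for U minus each lowest piece of U):
  |U|=1: {7}:1  {9}:1
  |U|=2: {5,7}:1  {7,9}:2  {8,9}:1
  |U|=3: {5,7,9}:3  {6,8,9}:1  {7,8,9}:3
  |U|=4: {4,6,8,9}:1  {5,7,8,9}:6  {6,7,8,9}:4
  |U|=5: {3,4,6,8,9}:1  {4,6,7,8,9}:5  {5,6,7,8,9}:10
  |U|=6: {0,3,4,6,8,9}:1  {2,5,6,7,8,9}:10  {3,4,6,7,8,9}:6  {4,5,6,7,8,9}:15
  |U|=7: {0,3,4,6,7,8,9}:7  {1,2,5,6,7,8,9}:10  {2,4,5,6,7,8,9}:25  {3,4,5,6,7,8,9}:21
  |U|=8: {0,3,4,5,6,7,8,9}:28  {1,2,4,5,6,7,8,9}:35  {2,3,4,5,6,7,8,9}:46
  start at 0(j): 81
  start at 1(i): 74
sum over floor = 155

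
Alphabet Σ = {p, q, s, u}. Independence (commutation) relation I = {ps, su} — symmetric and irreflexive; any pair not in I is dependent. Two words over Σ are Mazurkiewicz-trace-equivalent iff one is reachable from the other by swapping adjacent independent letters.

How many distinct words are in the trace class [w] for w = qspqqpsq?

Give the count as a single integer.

4

drop 0:q onto floor
drop 1:s onto {0:q}
drop 2:p onto {0:q}
drop 3:q onto {1:s, 2:p}
drop 4:q onto {3:q}
drop 5:p onto {4:q}
drop 6:s onto {4:q}
drop 7:q onto {5:p, 6:s}
ground layer = {0:q}
drop-orders for the pieces not yet dropped (sum over which currently-grounded one goes next):
  1 to go: {7} 1
  2 to go: {5,7} 1  {6,7} 1
  3 to go: {5,6,7} 2
  4 to go: {4,5,6,7} 2
  5 to go: {3,4,5,6,7} 2
  6 to go: {1,3,4,5,6,7} 2  {2,3,4,5,6,7} 2
  if 0:q drops first: 4 orders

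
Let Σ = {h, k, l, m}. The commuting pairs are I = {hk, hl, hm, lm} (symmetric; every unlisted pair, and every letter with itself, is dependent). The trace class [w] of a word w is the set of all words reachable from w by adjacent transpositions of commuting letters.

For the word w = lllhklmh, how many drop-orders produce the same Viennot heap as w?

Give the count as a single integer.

0(l) covers ∅
1(l) covers 0:l
2(l) covers 1:l
3(h) covers ∅
4(k) covers 2:l
5(l) covers 4:k
6(m) covers 4:k
7(h) covers 3:h
floor of heap: 0:l, 3:h
completions by unplaced set U, small U first (add the entries for U minus each lowest piece of U):
  |U|=1: {5}:1  {6}:1  {7}:1
  |U|=2: {3,7}:1  {5,6}:2  {5,7}:2  {6,7}:2
  |U|=3: {3,5,7}:3  {3,6,7}:3  {4,5,6}:2  {5,6,7}:6
  |U|=4: {2,4,5,6}:2  {3,5,6,7}:12  {4,5,6,7}:8
  |U|=5: {1,2,4,5,6}:2  {2,4,5,6,7}:10  {3,4,5,6,7}:20
  |U|=6: {0,1,2,4,5,6}:2  {1,2,4,5,6,7}:12  {2,3,4,5,6,7}:30
  start at 0(l): 42
  start at 3(h): 14
sum over floor = 56

56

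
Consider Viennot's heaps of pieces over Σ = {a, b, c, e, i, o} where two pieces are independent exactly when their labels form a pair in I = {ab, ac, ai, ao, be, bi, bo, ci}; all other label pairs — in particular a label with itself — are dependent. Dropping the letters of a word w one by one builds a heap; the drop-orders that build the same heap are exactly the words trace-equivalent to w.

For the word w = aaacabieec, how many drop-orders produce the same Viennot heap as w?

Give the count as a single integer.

piece 0:a — minimal
piece 1:a rests on {0:a}
piece 2:a rests on {1:a}
piece 3:c — minimal
piece 4:a rests on {2:a}
piece 5:b rests on {3:c}
piece 6:i — minimal
piece 7:e rests on {3:c, 4:a, 6:i}
piece 8:e rests on {7:e}
piece 9:c rests on {5:b, 8:e}
minimal pieces: {0:a, 3:c, 6:i}
ways to finish when only these pieces remain (= sum over removing one remaining piece with nothing left below it):
  1 left: {9}→1
  2 left: {5,9}→1  {8,9}→1
  3 left: {5,8,9}→2  {7,8,9}→1
  4 left: {4,7,8,9}→1  {5,7,8,9}→3  {6,7,8,9}→1
  5 left: {2,4,7,8,9}→1  {3,5,7,8,9}→3  {4,5,7,8,9}→4  {4,6,7,8,9}→2  {5,6,7,8,9}→4
  6 left: {1,2,4,7,8,9}→1  {2,4,5,7,8,9}→5  {2,4,6,7,8,9}→3  {3,4,5,7,8,9}→7  {3,5,6,7,8,9}→7  {4,5,6,7,8,9}→10
  7 left: {0,1,2,4,7,8,9}→1  {1,2,4,5,7,8,9}→6  {1,2,4,6,7,8,9}→4  {2,3,4,5,7,8,9}→12  {2,4,5,6,7,8,9}→18  {3,4,5,6,7,8,9}→24
  8 left: {0,1,2,4,5,7,8,9}→7  {0,1,2,4,6,7,8,9}→5  {1,2,3,4,5,7,8,9}→18  {1,2,4,5,6,7,8,9}→28  {2,3,4,5,6,7,8,9}→54
  placing 0:a first → 100 extensions
  placing 3:c first → 40 extensions
  placing 6:i first → 25 extensions
total linear extensions = 165

165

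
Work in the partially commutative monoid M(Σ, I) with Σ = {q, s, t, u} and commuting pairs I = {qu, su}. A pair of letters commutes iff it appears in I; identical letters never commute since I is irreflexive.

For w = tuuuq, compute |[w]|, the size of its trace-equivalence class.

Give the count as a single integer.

drop 0:t onto floor
drop 1:u onto {0:t}
drop 2:u onto {1:u}
drop 3:u onto {2:u}
drop 4:q onto {0:t}
ground layer = {0:t}
drop-orders for the pieces not yet dropped (sum over which currently-grounded one goes next):
  1 to go: {3} 1  {4} 1
  2 to go: {2,3} 1  {3,4} 2
  3 to go: {1,2,3} 1  {2,3,4} 3
  if 0:t drops first: 4 orders

4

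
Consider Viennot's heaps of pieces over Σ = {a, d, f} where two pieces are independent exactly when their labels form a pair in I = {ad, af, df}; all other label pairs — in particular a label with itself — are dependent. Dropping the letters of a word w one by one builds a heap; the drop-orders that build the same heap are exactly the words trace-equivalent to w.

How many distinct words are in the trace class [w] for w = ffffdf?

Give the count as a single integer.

piece 0:f — minimal
piece 1:f rests on {0:f}
piece 2:f rests on {1:f}
piece 3:f rests on {2:f}
piece 4:d — minimal
piece 5:f rests on {3:f}
minimal pieces: {0:f, 4:d}
ways to finish when only these pieces remain (= sum over removing one remaining piece with nothing left below it):
  1 left: {4}→1  {5}→1
  2 left: {3,5}→1  {4,5}→2
  3 left: {2,3,5}→1  {3,4,5}→3
  4 left: {1,2,3,5}→1  {2,3,4,5}→4
  placing 0:f first → 5 extensions
  placing 4:d first → 1 extensions
total linear extensions = 6

6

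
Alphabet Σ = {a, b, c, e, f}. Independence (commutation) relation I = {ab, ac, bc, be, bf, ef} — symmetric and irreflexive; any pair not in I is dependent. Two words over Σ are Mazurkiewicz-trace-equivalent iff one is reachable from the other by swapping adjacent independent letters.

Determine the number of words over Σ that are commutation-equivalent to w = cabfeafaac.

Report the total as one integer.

0(c) covers ∅
1(a) covers ∅
2(b) covers ∅
3(f) covers 0:c, 1:a
4(e) covers 0:c, 1:a
5(a) covers 3:f, 4:e
6(f) covers 5:a
7(a) covers 6:f
8(a) covers 7:a
9(c) covers 6:f
floor of heap: 0:c, 1:a, 2:b
completions by unplaced set U, small U first (add the entries for U minus each lowest piece of U):
  |U|=1: {2}:1  {8}:1  {9}:1
  |U|=2: {2,8}:2  {2,9}:2  {7,8}:1  {8,9}:2
  |U|=3: {2,7,8}:3  {2,8,9}:6  {7,8,9}:3
  |U|=4: {2,7,8,9}:12  {6,7,8,9}:3
  |U|=5: {2,6,7,8,9}:15  {5,6,7,8,9}:3
  |U|=6: {2,5,6,7,8,9}:18  {3,5,6,7,8,9}:3  {4,5,6,7,8,9}:3
  |U|=7: {2,3,5,6,7,8,9}:21  {2,4,5,6,7,8,9}:21  {3,4,5,6,7,8,9}:6
  |U|=8: {0,3,4,5,6,7,8,9}:6  {1,3,4,5,6,7,8,9}:6  {2,3,4,5,6,7,8,9}:48
  start at 0(c): 54
  start at 1(a): 54
  start at 2(b): 12
sum over floor = 120

120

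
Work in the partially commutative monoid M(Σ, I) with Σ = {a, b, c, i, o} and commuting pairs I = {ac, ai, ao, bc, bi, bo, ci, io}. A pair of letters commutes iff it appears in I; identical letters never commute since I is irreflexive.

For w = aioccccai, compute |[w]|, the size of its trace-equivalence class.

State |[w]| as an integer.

0(a) covers ∅
1(i) covers ∅
2(o) covers ∅
3(c) covers 2:o
4(c) covers 3:c
5(c) covers 4:c
6(c) covers 5:c
7(a) covers 0:a
8(i) covers 1:i
floor of heap: 0:a, 1:i, 2:o
completions by unplaced set U, small U first (add the entries for U minus each lowest piece of U):
  |U|=1: {6}:1  {7}:1  {8}:1
  |U|=2: {0,7}:1  {1,8}:1  {5,6}:1  {6,7}:2  {6,8}:2  {7,8}:2
  |U|=3: {0,6,7}:3  {0,7,8}:3  {1,6,8}:3  {1,7,8}:3  {4,5,6}:1  {5,6,7}:3  {5,6,8}:3  {6,7,8}:6
  |U|=4: {0,1,7,8}:6  {0,5,6,7}:6  {0,6,7,8}:12  {1,5,6,8}:6  {1,6,7,8}:12  {3,4,5,6}:1  {4,5,6,7}:4  {4,5,6,8}:4  {5,6,7,8}:12
  |U|=5: {0,1,6,7,8}:30  {0,4,5,6,7}:10  {0,5,6,7,8}:30  {1,4,5,6,8}:10  {1,5,6,7,8}:30  {2,3,4,5,6}:1  {3,4,5,6,7}:5  {3,4,5,6,8}:5  {4,5,6,7,8}:20
  |U|=6: {0,1,5,6,7,8}:90  {0,3,4,5,6,7}:15  {0,4,5,6,7,8}:60  {1,3,4,5,6,8}:15  {1,4,5,6,7,8}:60  {2,3,4,5,6,7}:6  {2,3,4,5,6,8}:6  {3,4,5,6,7,8}:30
  |U|=7: {0,1,4,5,6,7,8}:210  {0,2,3,4,5,6,7}:21  {0,3,4,5,6,7,8}:105  {1,2,3,4,5,6,8}:21  {1,3,4,5,6,7,8}:105  {2,3,4,5,6,7,8}:42
  start at 0(a): 168
  start at 1(i): 168
  start at 2(o): 420
sum over floor = 756

756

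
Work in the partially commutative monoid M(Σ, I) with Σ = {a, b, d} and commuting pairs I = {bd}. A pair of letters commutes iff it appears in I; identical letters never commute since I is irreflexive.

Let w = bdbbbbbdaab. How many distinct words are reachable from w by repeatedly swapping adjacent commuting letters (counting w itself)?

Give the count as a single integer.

drop 0:b onto floor
drop 1:d onto floor
drop 2:b onto {0:b}
drop 3:b onto {2:b}
drop 4:b onto {3:b}
drop 5:b onto {4:b}
drop 6:b onto {5:b}
drop 7:d onto {1:d}
drop 8:a onto {6:b, 7:d}
drop 9:a onto {8:a}
drop 10:b onto {9:a}
ground layer = {0:b, 1:d}
drop-orders for the pieces not yet dropped (sum over which currently-grounded one goes next):
  1 to go: {10} 1
  2 to go: {9,10} 1
  3 to go: {8,9,10} 1
  4 to go: {6,8,9,10} 1  {7,8,9,10} 1
  5 to go: {1,7,8,9,10} 1  {5,6,8,9,10} 1  {6,7,8,9,10} 2
  6 to go: {1,6,7,8,9,10} 3  {4,5,6,8,9,10} 1  {5,6,7,8,9,10} 3
  7 to go: {1,5,6,7,8,9,10} 6  {3,4,5,6,8,9,10} 1  {4,5,6,7,8,9,10} 4
  8 to go: {1,4,5,6,7,8,9,10} 10  {2,3,4,5,6,8,9,10} 1  {3,4,5,6,7,8,9,10} 5
  9 to go: {0,2,3,4,5,6,8,9,10} 1  {1,3,4,5,6,7,8,9,10} 15  {2,3,4,5,6,7,8,9,10} 6
  if 0:b drops first: 21 orders
  if 1:d drops first: 7 orders
heap linearizations: 28

28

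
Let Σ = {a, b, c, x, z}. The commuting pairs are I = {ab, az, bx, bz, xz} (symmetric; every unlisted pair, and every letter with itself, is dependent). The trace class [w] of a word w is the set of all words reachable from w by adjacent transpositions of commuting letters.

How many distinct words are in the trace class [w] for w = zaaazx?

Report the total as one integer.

15

drop 0:z onto floor
drop 1:a onto floor
drop 2:a onto {1:a}
drop 3:a onto {2:a}
drop 4:z onto {0:z}
drop 5:x onto {3:a}
ground layer = {0:z, 1:a}
drop-orders for the pieces not yet dropped (sum over which currently-grounded one goes next):
  1 to go: {4} 1  {5} 1
  2 to go: {0,4} 1  {3,5} 1  {4,5} 2
  3 to go: {0,4,5} 3  {2,3,5} 1  {3,4,5} 3
  4 to go: {0,3,4,5} 6  {1,2,3,5} 1  {2,3,4,5} 4
  if 0:z drops first: 5 orders
  if 1:a drops first: 10 orders
heap linearizations: 15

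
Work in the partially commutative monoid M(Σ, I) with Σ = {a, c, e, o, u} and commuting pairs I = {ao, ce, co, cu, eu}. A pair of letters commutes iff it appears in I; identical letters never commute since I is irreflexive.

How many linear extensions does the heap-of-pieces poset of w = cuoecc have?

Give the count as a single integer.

#0=c has no predecessor
#1=u has no predecessor
#2=o depends on [1:u]
#3=e depends on [2:o]
#4=c depends on [0:c]
#5=c depends on [4:c]
sources: [0:c, 1:u]
N(rest) = Σ N(rest − s) over sources s of rest; N(one piece) = 1:
  size 1 → [3]=1  [5]=1
  size 2 → [2,3]=1  [3,5]=2  [4,5]=1
  size 3 → [0,4,5]=1  [1,2,3]=1  [2,3,5]=3  [3,4,5]=3
  size 4 → [0,3,4,5]=4  [1,2,3,5]=4  [2,3,4,5]=6
  first=0(c) contributes 10
  first=1(u) contributes 10
|[w]| = 20

20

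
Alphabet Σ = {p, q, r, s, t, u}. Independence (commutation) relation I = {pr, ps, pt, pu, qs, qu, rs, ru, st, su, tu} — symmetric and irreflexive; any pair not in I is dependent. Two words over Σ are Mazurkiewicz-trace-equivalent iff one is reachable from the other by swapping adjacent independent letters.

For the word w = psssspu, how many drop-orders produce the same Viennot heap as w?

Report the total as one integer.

#0=p has no predecessor
#1=s has no predecessor
#2=s depends on [1:s]
#3=s depends on [2:s]
#4=s depends on [3:s]
#5=p depends on [0:p]
#6=u has no predecessor
sources: [0:p, 1:s, 6:u]
N(rest) = Σ N(rest − s) over sources s of rest; N(one piece) = 1:
  size 1 → [4]=1  [5]=1  [6]=1
  size 2 → [0,5]=1  [3,4]=1  [4,5]=2  [4,6]=2  [5,6]=2
  size 3 → [0,4,5]=3  [0,5,6]=3  [2,3,4]=1  [3,4,5]=3  [3,4,6]=3  [4,5,6]=6
  size 4 → [0,3,4,5]=6  [0,4,5,6]=12  [1,2,3,4]=1  [2,3,4,5]=4  [2,3,4,6]=4  [3,4,5,6]=12
  size 5 → [0,2,3,4,5]=10  [0,3,4,5,6]=30  [1,2,3,4,5]=5  [1,2,3,4,6]=5  [2,3,4,5,6]=20
  first=0(p) contributes 30
  first=1(s) contributes 60
  first=6(u) contributes 15
|[w]| = 105

105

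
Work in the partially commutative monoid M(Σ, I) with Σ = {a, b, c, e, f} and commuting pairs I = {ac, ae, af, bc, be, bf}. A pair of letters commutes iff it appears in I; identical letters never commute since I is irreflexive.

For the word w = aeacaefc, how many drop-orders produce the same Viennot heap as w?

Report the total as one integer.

56

0(a) covers ∅
1(e) covers ∅
2(a) covers 0:a
3(c) covers 1:e
4(a) covers 2:a
5(e) covers 3:c
6(f) covers 5:e
7(c) covers 6:f
floor of heap: 0:a, 1:e
completions by unplaced set U, small U first (add the entries for U minus each lowest piece of U):
  |U|=1: {4}:1  {7}:1
  |U|=2: {2,4}:1  {4,7}:2  {6,7}:1
  |U|=3: {0,2,4}:1  {2,4,7}:3  {4,6,7}:3  {5,6,7}:1
  |U|=4: {0,2,4,7}:4  {2,4,6,7}:6  {3,5,6,7}:1  {4,5,6,7}:4
  |U|=5: {0,2,4,6,7}:10  {1,3,5,6,7}:1  {2,4,5,6,7}:10  {3,4,5,6,7}:5
  |U|=6: {0,2,4,5,6,7}:20  {1,3,4,5,6,7}:6  {2,3,4,5,6,7}:15
  start at 0(a): 21
  start at 1(e): 35
sum over floor = 56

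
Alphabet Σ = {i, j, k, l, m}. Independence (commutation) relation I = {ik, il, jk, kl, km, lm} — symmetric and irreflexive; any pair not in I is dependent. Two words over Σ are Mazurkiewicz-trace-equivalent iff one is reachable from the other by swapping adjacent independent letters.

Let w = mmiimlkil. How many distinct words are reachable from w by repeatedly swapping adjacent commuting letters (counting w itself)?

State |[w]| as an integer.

#0=m has no predecessor
#1=m depends on [0:m]
#2=i depends on [1:m]
#3=i depends on [2:i]
#4=m depends on [3:i]
#5=l has no predecessor
#6=k has no predecessor
#7=i depends on [4:m]
#8=l depends on [5:l]
sources: [0:m, 5:l, 6:k]
N(rest) = Σ N(rest − s) over sources s of rest; N(one piece) = 1:
  size 1 → [6]=1  [7]=1  [8]=1
  size 2 → [4,7]=1  [5,8]=1  [6,7]=2  [6,8]=2  [7,8]=2
  size 3 → [3,4,7]=1  [4,6,7]=3  [4,7,8]=3  [5,6,8]=3  [5,7,8]=3  [6,7,8]=6
  size 4 → [2,3,4,7]=1  [3,4,6,7]=4  [3,4,7,8]=4  [4,5,7,8]=6  [4,6,7,8]=12  [5,6,7,8]=12
  size 5 → [1,2,3,4,7]=1  [2,3,4,6,7]=5  [2,3,4,7,8]=5  [3,4,5,7,8]=10  [3,4,6,7,8]=20  [4,5,6,7,8]=30
  size 6 → [0,1,2,3,4,7]=1  [1,2,3,4,6,7]=6  [1,2,3,4,7,8]=6  [2,3,4,5,7,8]=15  [2,3,4,6,7,8]=30  [3,4,5,6,7,8]=60
  size 7 → [0,1,2,3,4,6,7]=7  [0,1,2,3,4,7,8]=7  [1,2,3,4,5,7,8]=21  [1,2,3,4,6,7,8]=42  [2,3,4,5,6,7,8]=105
  first=0(m) contributes 168
  first=5(l) contributes 56
  first=6(k) contributes 28
|[w]| = 252

252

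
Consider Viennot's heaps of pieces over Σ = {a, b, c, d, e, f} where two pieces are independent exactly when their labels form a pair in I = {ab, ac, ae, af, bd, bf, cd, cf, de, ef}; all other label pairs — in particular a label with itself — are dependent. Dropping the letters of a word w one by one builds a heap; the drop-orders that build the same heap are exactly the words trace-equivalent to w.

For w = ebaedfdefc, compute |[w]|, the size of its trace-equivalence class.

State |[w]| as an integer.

252

drop 0:e onto floor
drop 1:b onto {0:e}
drop 2:a onto floor
drop 3:e onto {1:b}
drop 4:d onto {2:a}
drop 5:f onto {4:d}
drop 6:d onto {5:f}
drop 7:e onto {3:e}
drop 8:f onto {6:d}
drop 9:c onto {7:e}
ground layer = {0:e, 2:a}
drop-orders for the pieces not yet dropped (sum over which currently-grounded one goes next):
  1 to go: {8} 1  {9} 1
  2 to go: {6,8} 1  {7,9} 1  {8,9} 2
  3 to go: {3,7,9} 1  {5,6,8} 1  {6,8,9} 3  {7,8,9} 3
  4 to go: {1,3,7,9} 1  {3,7,8,9} 4  {4,5,6,8} 1  {5,6,8,9} 4  {6,7,8,9} 6
  5 to go: {0,1,3,7,9} 1  {1,3,7,8,9} 5  {2,4,5,6,8} 1  {3,6,7,8,9} 10  {4,5,6,8,9} 5  {5,6,7,8,9} 10
  6 to go: {0,1,3,7,8,9} 6  {1,3,6,7,8,9} 15  {2,4,5,6,8,9} 6  {3,5,6,7,8,9} 20  {4,5,6,7,8,9} 15
  7 to go: {0,1,3,6,7,8,9} 21  {1,3,5,6,7,8,9} 35  {2,4,5,6,7,8,9} 21  {3,4,5,6,7,8,9} 35
  8 to go: {0,1,3,5,6,7,8,9} 56  {1,3,4,5,6,7,8,9} 70  {2,3,4,5,6,7,8,9} 56
  if 0:e drops first: 126 orders
  if 2:a drops first: 126 orders
heap linearizations: 252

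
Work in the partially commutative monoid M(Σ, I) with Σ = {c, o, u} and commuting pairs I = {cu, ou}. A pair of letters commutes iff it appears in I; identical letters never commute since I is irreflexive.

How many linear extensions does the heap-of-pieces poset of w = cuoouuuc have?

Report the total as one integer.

#0=c has no predecessor
#1=u has no predecessor
#2=o depends on [0:c]
#3=o depends on [2:o]
#4=u depends on [1:u]
#5=u depends on [4:u]
#6=u depends on [5:u]
#7=c depends on [3:o]
sources: [0:c, 1:u]
N(rest) = Σ N(rest − s) over sources s of rest; N(one piece) = 1:
  size 1 → [6]=1  [7]=1
  size 2 → [3,7]=1  [5,6]=1  [6,7]=2
  size 3 → [2,3,7]=1  [3,6,7]=3  [4,5,6]=1  [5,6,7]=3
  size 4 → [0,2,3,7]=1  [1,4,5,6]=1  [2,3,6,7]=4  [3,5,6,7]=6  [4,5,6,7]=4
  size 5 → [0,2,3,6,7]=5  [1,4,5,6,7]=5  [2,3,5,6,7]=10  [3,4,5,6,7]=10
  size 6 → [0,2,3,5,6,7]=15  [1,3,4,5,6,7]=15  [2,3,4,5,6,7]=20
  first=0(c) contributes 35
  first=1(u) contributes 35
|[w]| = 70

70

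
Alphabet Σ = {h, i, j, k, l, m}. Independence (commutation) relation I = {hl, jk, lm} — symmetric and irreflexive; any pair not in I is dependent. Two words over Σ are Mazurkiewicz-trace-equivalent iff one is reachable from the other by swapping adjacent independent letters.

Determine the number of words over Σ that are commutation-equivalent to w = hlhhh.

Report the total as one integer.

5

0(h) covers ∅
1(l) covers ∅
2(h) covers 0:h
3(h) covers 2:h
4(h) covers 3:h
floor of heap: 0:h, 1:l
completions by unplaced set U, small U first (add the entries for U minus each lowest piece of U):
  |U|=1: {1}:1  {4}:1
  |U|=2: {1,4}:2  {3,4}:1
  |U|=3: {1,3,4}:3  {2,3,4}:1
  start at 0(h): 4
  start at 1(l): 1
sum over floor = 5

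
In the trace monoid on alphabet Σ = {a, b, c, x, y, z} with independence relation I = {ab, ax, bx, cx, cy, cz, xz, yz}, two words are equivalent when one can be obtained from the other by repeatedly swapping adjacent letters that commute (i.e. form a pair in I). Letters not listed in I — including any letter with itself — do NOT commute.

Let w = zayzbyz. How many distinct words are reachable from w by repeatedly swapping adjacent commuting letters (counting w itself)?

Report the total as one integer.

4

piece 0:z — minimal
piece 1:a rests on {0:z}
piece 2:y rests on {1:a}
piece 3:z rests on {1:a}
piece 4:b rests on {2:y, 3:z}
piece 5:y rests on {4:b}
piece 6:z rests on {4:b}
minimal pieces: {0:z}
ways to finish when only these pieces remain (= sum over removing one remaining piece with nothing left below it):
  1 left: {5}→1  {6}→1
  2 left: {5,6}→2
  3 left: {4,5,6}→2
  4 left: {2,4,5,6}→2  {3,4,5,6}→2
  5 left: {2,3,4,5,6}→4
  placing 0:z first → 4 extensions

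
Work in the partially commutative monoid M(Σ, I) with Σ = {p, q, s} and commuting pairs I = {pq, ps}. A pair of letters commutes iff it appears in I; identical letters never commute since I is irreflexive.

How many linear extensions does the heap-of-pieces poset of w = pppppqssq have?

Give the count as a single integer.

#0=p has no predecessor
#1=p depends on [0:p]
#2=p depends on [1:p]
#3=p depends on [2:p]
#4=p depends on [3:p]
#5=q has no predecessor
#6=s depends on [5:q]
#7=s depends on [6:s]
#8=q depends on [7:s]
sources: [0:p, 5:q]
N(rest) = Σ N(rest − s) over sources s of rest; N(one piece) = 1:
  size 1 → [4]=1  [8]=1
  size 2 → [3,4]=1  [4,8]=2  [7,8]=1
  size 3 → [2,3,4]=1  [3,4,8]=3  [4,7,8]=3  [6,7,8]=1
  size 4 → [1,2,3,4]=1  [2,3,4,8]=4  [3,4,7,8]=6  [4,6,7,8]=4  [5,6,7,8]=1
  size 5 → [0,1,2,3,4]=1  [1,2,3,4,8]=5  [2,3,4,7,8]=10  [3,4,6,7,8]=10  [4,5,6,7,8]=5
  size 6 → [0,1,2,3,4,8]=6  [1,2,3,4,7,8]=15  [2,3,4,6,7,8]=20  [3,4,5,6,7,8]=15
  size 7 → [0,1,2,3,4,7,8]=21  [1,2,3,4,6,7,8]=35  [2,3,4,5,6,7,8]=35
  first=0(p) contributes 70
  first=5(q) contributes 56
|[w]| = 126

126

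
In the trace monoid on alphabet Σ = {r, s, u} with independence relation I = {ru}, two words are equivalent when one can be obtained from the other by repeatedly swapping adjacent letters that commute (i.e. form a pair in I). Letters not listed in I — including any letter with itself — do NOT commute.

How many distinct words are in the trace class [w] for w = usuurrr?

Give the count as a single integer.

10

0(u) covers ∅
1(s) covers 0:u
2(u) covers 1:s
3(u) covers 2:u
4(r) covers 1:s
5(r) covers 4:r
6(r) covers 5:r
floor of heap: 0:u
completions by unplaced set U, small U first (add the entries for U minus each lowest piece of U):
  |U|=1: {3}:1  {6}:1
  |U|=2: {2,3}:1  {3,6}:2  {5,6}:1
  |U|=3: {2,3,6}:3  {3,5,6}:3  {4,5,6}:1
  |U|=4: {2,3,5,6}:6  {3,4,5,6}:4
  |U|=5: {2,3,4,5,6}:10
  start at 0(u): 10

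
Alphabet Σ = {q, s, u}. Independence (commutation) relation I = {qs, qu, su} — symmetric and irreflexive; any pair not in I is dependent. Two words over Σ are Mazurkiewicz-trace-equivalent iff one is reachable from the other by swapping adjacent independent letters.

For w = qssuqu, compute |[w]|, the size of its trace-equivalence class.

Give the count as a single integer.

90

0(q) covers ∅
1(s) covers ∅
2(s) covers 1:s
3(u) covers ∅
4(q) covers 0:q
5(u) covers 3:u
floor of heap: 0:q, 1:s, 3:u
completions by unplaced set U, small U first (add the entries for U minus each lowest piece of U):
  |U|=1: {2}:1  {4}:1  {5}:1
  |U|=2: {0,4}:1  {1,2}:1  {2,4}:2  {2,5}:2  {3,5}:1  {4,5}:2
  |U|=3: {0,2,4}:3  {0,4,5}:3  {1,2,4}:3  {1,2,5}:3  {2,3,5}:3  {2,4,5}:6  {3,4,5}:3
  |U|=4: {0,1,2,4}:6  {0,2,4,5}:12  {0,3,4,5}:6  {1,2,3,5}:6  {1,2,4,5}:12  {2,3,4,5}:12
  start at 0(q): 30
  start at 1(s): 30
  start at 3(u): 30
sum over floor = 90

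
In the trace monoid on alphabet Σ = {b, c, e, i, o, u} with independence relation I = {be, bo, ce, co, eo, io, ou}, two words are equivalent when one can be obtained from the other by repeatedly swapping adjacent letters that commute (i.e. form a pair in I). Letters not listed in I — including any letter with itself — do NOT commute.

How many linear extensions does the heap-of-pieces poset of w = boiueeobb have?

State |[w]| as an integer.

216

drop 0:b onto floor
drop 1:o onto floor
drop 2:i onto {0:b}
drop 3:u onto {2:i}
drop 4:e onto {3:u}
drop 5:e onto {4:e}
drop 6:o onto {1:o}
drop 7:b onto {3:u}
drop 8:b onto {7:b}
ground layer = {0:b, 1:o}
drop-orders for the pieces not yet dropped (sum over which currently-grounded one goes next):
  1 to go: {5} 1  {6} 1  {8} 1
  2 to go: {1,6} 1  {4,5} 1  {5,6} 2  {5,8} 2  {6,8} 2  {7,8} 1
  3 to go: {1,5,6} 3  {1,6,8} 3  {4,5,6} 3  {4,5,8} 3  {5,6,8} 6  {5,7,8} 3  {6,7,8} 3
  4 to go: {1,4,5,6} 6  {1,5,6,8} 12  {1,6,7,8} 6  {4,5,6,8} 12  {4,5,7,8} 6  {5,6,7,8} 12
  5 to go: {1,4,5,6,8} 30  {1,5,6,7,8} 30  {3,4,5,7,8} 6  {4,5,6,7,8} 30
  6 to go: {1,4,5,6,7,8} 90  {2,3,4,5,7,8} 6  {3,4,5,6,7,8} 36
  7 to go: {0,2,3,4,5,7,8} 6  {1,3,4,5,6,7,8} 126  {2,3,4,5,6,7,8} 42
  if 0:b drops first: 168 orders
  if 1:o drops first: 48 orders
heap linearizations: 216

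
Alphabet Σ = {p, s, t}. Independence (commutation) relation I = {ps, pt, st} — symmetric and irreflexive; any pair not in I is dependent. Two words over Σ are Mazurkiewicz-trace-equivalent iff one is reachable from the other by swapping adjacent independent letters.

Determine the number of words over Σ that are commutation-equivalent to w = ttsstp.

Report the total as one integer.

60

#0=t has no predecessor
#1=t depends on [0:t]
#2=s has no predecessor
#3=s depends on [2:s]
#4=t depends on [1:t]
#5=p has no predecessor
sources: [0:t, 2:s, 5:p]
N(rest) = Σ N(rest − s) over sources s of rest; N(one piece) = 1:
  size 1 → [3]=1  [4]=1  [5]=1
  size 2 → [1,4]=1  [2,3]=1  [3,4]=2  [3,5]=2  [4,5]=2
  size 3 → [0,1,4]=1  [1,3,4]=3  [1,4,5]=3  [2,3,4]=3  [2,3,5]=3  [3,4,5]=6
  size 4 → [0,1,3,4]=4  [0,1,4,5]=4  [1,2,3,4]=6  [1,3,4,5]=12  [2,3,4,5]=12
  first=0(t) contributes 30
  first=2(s) contributes 20
  first=5(p) contributes 10
|[w]| = 60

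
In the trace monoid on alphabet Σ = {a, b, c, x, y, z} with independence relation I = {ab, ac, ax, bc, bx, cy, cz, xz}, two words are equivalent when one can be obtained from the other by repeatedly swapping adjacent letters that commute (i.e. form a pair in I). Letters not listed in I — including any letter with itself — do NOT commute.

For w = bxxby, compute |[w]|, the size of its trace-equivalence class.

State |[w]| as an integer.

piece 0:b — minimal
piece 1:x — minimal
piece 2:x rests on {1:x}
piece 3:b rests on {0:b}
piece 4:y rests on {2:x, 3:b}
minimal pieces: {0:b, 1:x}
ways to finish when only these pieces remain (= sum over removing one remaining piece with nothing left below it):
  1 left: {4}→1
  2 left: {2,4}→1  {3,4}→1
  3 left: {0,3,4}→1  {1,2,4}→1  {2,3,4}→2
  placing 0:b first → 3 extensions
  placing 1:x first → 3 extensions
total linear extensions = 6

6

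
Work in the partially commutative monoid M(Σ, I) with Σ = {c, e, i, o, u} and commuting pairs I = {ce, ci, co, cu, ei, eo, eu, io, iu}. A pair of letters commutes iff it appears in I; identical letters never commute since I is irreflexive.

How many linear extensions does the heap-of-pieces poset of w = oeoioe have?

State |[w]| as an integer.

60

drop 0:o onto floor
drop 1:e onto floor
drop 2:o onto {0:o}
drop 3:i onto floor
drop 4:o onto {2:o}
drop 5:e onto {1:e}
ground layer = {0:o, 1:e, 3:i}
drop-orders for the pieces not yet dropped (sum over which currently-grounded one goes next):
  1 to go: {3} 1  {4} 1  {5} 1
  2 to go: {1,5} 1  {2,4} 1  {3,4} 2  {3,5} 2  {4,5} 2
  3 to go: {0,2,4} 1  {1,3,5} 3  {1,4,5} 3  {2,3,4} 3  {2,4,5} 3  {3,4,5} 6
  4 to go: {0,2,3,4} 4  {0,2,4,5} 4  {1,2,4,5} 6  {1,3,4,5} 12  {2,3,4,5} 12
  if 0:o drops first: 30 orders
  if 1:e drops first: 20 orders
  if 3:i drops first: 10 orders
heap linearizations: 60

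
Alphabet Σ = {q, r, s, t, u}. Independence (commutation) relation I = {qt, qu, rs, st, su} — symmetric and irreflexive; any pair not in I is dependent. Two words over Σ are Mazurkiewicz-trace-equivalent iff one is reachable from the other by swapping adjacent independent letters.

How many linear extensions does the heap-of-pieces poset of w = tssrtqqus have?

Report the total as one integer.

81

#0=t has no predecessor
#1=s has no predecessor
#2=s depends on [1:s]
#3=r depends on [0:t]
#4=t depends on [3:r]
#5=q depends on [2:s, 3:r]
#6=q depends on [5:q]
#7=u depends on [4:t]
#8=s depends on [6:q]
sources: [0:t, 1:s]
N(rest) = Σ N(rest − s) over sources s of rest; N(one piece) = 1:
  size 1 → [7]=1  [8]=1
  size 2 → [4,7]=1  [6,8]=1  [7,8]=2
  size 3 → [4,7,8]=3  [5,6,8]=1  [6,7,8]=3
  size 4 → [2,5,6,8]=1  [4,6,7,8]=6  [5,6,7,8]=4
  size 5 → [1,2,5,6,8]=1  [2,5,6,7,8]=5  [4,5,6,7,8]=10
  size 6 → [1,2,5,6,7,8]=6  [2,4,5,6,7,8]=15  [3,4,5,6,7,8]=10
  size 7 → [0,3,4,5,6,7,8]=10  [1,2,4,5,6,7,8]=21  [2,3,4,5,6,7,8]=25
  first=0(t) contributes 46
  first=1(s) contributes 35
|[w]| = 81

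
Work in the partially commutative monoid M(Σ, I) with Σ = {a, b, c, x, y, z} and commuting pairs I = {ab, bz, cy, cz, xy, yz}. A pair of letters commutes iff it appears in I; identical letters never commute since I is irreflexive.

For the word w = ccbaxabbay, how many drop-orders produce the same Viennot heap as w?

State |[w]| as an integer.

12

#0=c has no predecessor
#1=c depends on [0:c]
#2=b depends on [1:c]
#3=a depends on [1:c]
#4=x depends on [2:b, 3:a]
#5=a depends on [4:x]
#6=b depends on [4:x]
#7=b depends on [6:b]
#8=a depends on [5:a]
#9=y depends on [7:b, 8:a]
sources: [0:c]
N(rest) = Σ N(rest − s) over sources s of rest; N(one piece) = 1:
  size 1 → [9]=1
  size 2 → [7,9]=1  [8,9]=1
  size 3 → [5,8,9]=1  [6,7,9]=1  [7,8,9]=2
  size 4 → [5,7,8,9]=3  [6,7,8,9]=3
  size 5 → [5,6,7,8,9]=6
  size 6 → [4,5,6,7,8,9]=6
  size 7 → [2,4,5,6,7,8,9]=6  [3,4,5,6,7,8,9]=6
  size 8 → [2,3,4,5,6,7,8,9]=12
  first=0(c) contributes 12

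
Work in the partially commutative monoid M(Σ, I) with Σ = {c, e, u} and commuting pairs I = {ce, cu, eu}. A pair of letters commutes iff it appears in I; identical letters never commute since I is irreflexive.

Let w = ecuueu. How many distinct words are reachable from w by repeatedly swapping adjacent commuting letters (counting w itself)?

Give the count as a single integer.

piece 0:e — minimal
piece 1:c — minimal
piece 2:u — minimal
piece 3:u rests on {2:u}
piece 4:e rests on {0:e}
piece 5:u rests on {3:u}
minimal pieces: {0:e, 1:c, 2:u}
ways to finish when only these pieces remain (= sum over removing one remaining piece with nothing left below it):
  1 left: {1}→1  {4}→1  {5}→1
  2 left: {0,4}→1  {1,4}→2  {1,5}→2  {3,5}→1  {4,5}→2
  3 left: {0,1,4}→3  {0,4,5}→3  {1,3,5}→3  {1,4,5}→6  {2,3,5}→1  {3,4,5}→3
  4 left: {0,1,4,5}→12  {0,3,4,5}→6  {1,2,3,5}→4  {1,3,4,5}→12  {2,3,4,5}→4
  placing 0:e first → 20 extensions
  placing 1:c first → 10 extensions
  placing 2:u first → 30 extensions
total linear extensions = 60

60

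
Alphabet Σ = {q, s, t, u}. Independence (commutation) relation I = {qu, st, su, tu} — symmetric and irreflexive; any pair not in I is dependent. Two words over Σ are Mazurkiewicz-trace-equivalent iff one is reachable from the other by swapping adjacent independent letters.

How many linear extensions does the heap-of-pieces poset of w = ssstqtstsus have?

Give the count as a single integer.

440

drop 0:s onto floor
drop 1:s onto {0:s}
drop 2:s onto {1:s}
drop 3:t onto floor
drop 4:q onto {2:s, 3:t}
drop 5:t onto {4:q}
drop 6:s onto {4:q}
drop 7:t onto {5:t}
drop 8:s onto {6:s}
drop 9:u onto floor
drop 10:s onto {8:s}
ground layer = {0:s, 3:t, 9:u}
drop-orders for the pieces not yet dropped (sum over which currently-grounded one goes next):
  1 to go: {7} 1  {9} 1  {10} 1
  2 to go: {5,7} 1  {7,9} 2  {7,10} 2  {8,10} 1  {9,10} 2
  3 to go: {5,7,9} 3  {5,7,10} 3  {6,8,10} 1  {7,8,10} 3  {7,9,10} 6  {8,9,10} 3
  4 to go: {5,7,8,10} 6  {5,7,9,10} 12  {6,7,8,10} 4  {6,8,9,10} 4  {7,8,9,10} 12
  5 to go: {5,6,7,8,10} 10  {5,7,8,9,10} 30  {6,7,8,9,10} 20
  6 to go: {4,5,6,7,8,10} 10  {5,6,7,8,9,10} 60
  7 to go: {2,4,5,6,7,8,10} 10  {3,4,5,6,7,8,10} 10  {4,5,6,7,8,9,10} 70
  8 to go: {1,2,4,5,6,7,8,10} 10  {2,3,4,5,6,7,8,10} 20  {2,4,5,6,7,8,9,10} 80  {3,4,5,6,7,8,9,10} 80
  9 to go: {0,1,2,4,5,6,7,8,10} 10  {1,2,3,4,5,6,7,8,10} 30  {1,2,4,5,6,7,8,9,10} 90  {2,3,4,5,6,7,8,9,10} 180
  if 0:s drops first: 300 orders
  if 3:t drops first: 100 orders
  if 9:u drops first: 40 orders
heap linearizations: 440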